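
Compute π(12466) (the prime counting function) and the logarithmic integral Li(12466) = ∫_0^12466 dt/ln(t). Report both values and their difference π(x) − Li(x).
π(12466) = 1487;  Li(12466) ≈ 1510.61;  π(x) − Li(x) ≈ -23.61.

Direct count of primes ≤ 12466 gives π(12466) = 1487. Numerical evaluation of the logarithmic integral gives Li(12466) ≈ 1510.61. The difference π(x) − Li(x) ≈ -23.61 is typically negative for small/moderate x (Li(x) overestimates), though Littlewood's theorem shows this sign changes infinitely often.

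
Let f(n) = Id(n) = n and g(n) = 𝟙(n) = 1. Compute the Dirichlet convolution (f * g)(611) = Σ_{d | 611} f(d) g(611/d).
(Id * 𝟙)(611) = 672

Divisors of 611: [1, 13, 47, 611]. For each d | 611:
  d = 1: Id(1) · 𝟙(611/1) = 1 · 1 = 1
  d = 13: Id(13) · 𝟙(611/13) = 13 · 1 = 13
  d = 47: Id(47) · 𝟙(611/47) = 47 · 1 = 47
  d = 611: Id(611) · 𝟙(611/611) = 611 · 1 = 611
Summing: (Id * 𝟙)(611) = 1 + 13 + 47 + 611 = 672.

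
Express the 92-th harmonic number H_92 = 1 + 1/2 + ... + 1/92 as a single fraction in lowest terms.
H_92 = 3668893996878372053122809260004199377461/718766754945489455304472257065075294400

Direct summation: H_92 = 1 + 1/2 + ... + 1/92. The least common denominator is lcm(1, ..., 92) = 718766754945489455304472257065075294400; over this denominator the numerator is 718766754945489455304472257065075294400 + 359383377472744727652236128532537647200 + 239588918315163151768157419021691764800 + 179691688736372363826118064266268823600 + 143753350989097891060894451413015058880 + 119794459157581575884078709510845882400 + 102680964992212779329210322437867899200 + 89845844368186181913059032133134411800 + 79862972771721050589385806340563921600 + 71876675494548945530447225706507529440 + 65342432267771768664042932460461390400 + 59897229578790787942039354755422941200 + 55289750380422265792651712081928868800 + 51340482496106389664605161218933949600 + 47917783663032630353631483804338352960 + 44922922184093090956529516066567205900 + 42280397349734673841439544533239723200 + 39931486385860525294692903170281960800 + 37829829207657339752866960898161857600 + 35938337747274472765223612853253764720 + 34226988330737593109736774145955966400 + 32671216133885884332021466230230695200 + 31250728475890845882803141611525012800 + 29948614789395393971019677377711470600 + 28750670197819578212178890282603011776 + 27644875190211132896325856040964434400 + 26620990923907016863128602113521307200 + 25670241248053194832302580609466974800 + 24785060515361705355326629553968113600 + 23958891831516315176815741902169176480 + 23186024353080305009821685711776622400 + 22461461092046545478264758033283602950 + 21780810755923922888014310820153796800 + 21140198674867336920719772266619861600 + 20536192998442555865842064487573579840 + 19965743192930262647346451585140980400 + 19426128512040255548769520461218251200 + 18914914603828669876433480449080928800 + 18429916793474088597550570693976289600 + 17969168873637236382611806426626882360 + 17530896462085108665962737977196958400 + 17113494165368796554868387072977983200 + 16715505928964871053592378071280820800 + 16335608066942942166010733115115347600 + 15972594554344210117877161268112784320 + 15625364237945422941401570805762506400 + 15292909679691265006478133129044155200 + 14974307394697696985509838688855735300 + 14668709284601825618458617491123985600 + 14375335098909789106089445141301505888 + 14093465783244891280479848177746574400 + 13822437595105566448162928020482217200 + 13561636885763951986876835038963684800 + 13310495461953508431564301056760653600 + 13068486453554353732808586492092278080 + 12835120624026597416151290304733487400 + 12609943069219113250955653632720619200 + 12392530257680852677663314776984056800 + 12182487371957448394991055204492801600 + 11979445915758157588407870951084588240 + 11783061556483433693515938640411070400 + 11593012176540152504910842855888311200 + 11408996110245864369912258048651988800 + 11230730546023272739132379016641801475 + 11057950076084453158530342416385773760 + 10890405377961961444007155410076898400 + 10727862014111782914992123239777243200 + 10570099337433668460359886133309930800 + 10416909491963615294267713870508337600 + 10268096499221277932921032243786789920 + 10123475421767457116964397986832046400 + 9982871596465131323673225792570490200 + 9846119930760129524718798041987332800 + 9713064256020127774384760230609125600 + 9583556732606526070726296760867670592 + 9457457301914334938216740224540464400 + 9334633181110252666291847494351627200 + 9214958396737044298775285346988144800 + 9098313353740372851955345026140193600 + 8984584436818618191305903213313441180 + 8873663641302338954376200704507102400 + 8765448231042554332981368988598479200 + 8659840421029993437403280205603316800 + 8556747082684398277434193536488991600 + 8456079469946934768287908906647944640 + 8357752964482435526796189035640410400 + 8261686838453901785108876517989371200 + 8167804033471471083005366557557673800 + 8076030954443701744994070304101969600 + 7986297277172105058938580634056392160 + 7898535768631752256093101725989838400 + 7812682118972711470700785402881253200 = 3668893996878372053122809260004199377461, so H_92 = 3668893996878372053122809260004199377461/718766754945489455304472257065075294400 (already in lowest terms) ≈ 5.10443. (The PNT-adjacent estimate ln(92) + γ ≈ 5.09900 matches within O(1/n).)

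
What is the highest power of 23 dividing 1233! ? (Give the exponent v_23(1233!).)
v_23(1233!) = 55

Legendre's formula: v_p(n!) = Σ_{k ≥ 1} ⌊n / p^k⌋. For p = 23, n = 1233, the terms are:
  ⌊1233/23^1⌋ = ⌊1233/23⌋ = 53
  ⌊1233/23^2⌋ = ⌊1233/529⌋ = 2
(the next term ⌊1233/23^3⌋ = 0, terminating the sum). Summing: v_23(1233!) = 53 + 2 = 55.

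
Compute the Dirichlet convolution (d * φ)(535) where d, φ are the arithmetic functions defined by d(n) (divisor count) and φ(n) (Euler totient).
(d * φ)(535) = 648

Divisors of 535: [1, 5, 107, 535]. For each d | 535:
  d = 1: d(1) · φ(535/1) = 1 · 424 = 424
  d = 5: d(5) · φ(535/5) = 2 · 106 = 212
  d = 107: d(107) · φ(535/107) = 2 · 4 = 8
  d = 535: d(535) · φ(535/535) = 4 · 1 = 4
Summing: (d * φ)(535) = 424 + 212 + 8 + 4 = 648.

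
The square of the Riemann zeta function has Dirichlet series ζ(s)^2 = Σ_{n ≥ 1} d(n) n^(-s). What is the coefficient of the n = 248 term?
d(248) = 8

ζ(s)^2 = (Σ 1/m^s)(Σ 1/k^s). The coefficient of 1/n^s in the product is the number of ordered pairs (m, k) with mk = n, which equals d(n). For n = 248, divisors are [1, 2, 4, 8, 31, 62, 124, 248], so d(248) = 8.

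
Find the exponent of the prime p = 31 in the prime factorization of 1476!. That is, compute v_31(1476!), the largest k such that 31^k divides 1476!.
v_31(1476!) = 48

Legendre's formula: v_p(n!) = Σ_{k ≥ 1} ⌊n / p^k⌋. For p = 31, n = 1476, the terms are:
  ⌊1476/31^1⌋ = ⌊1476/31⌋ = 47
  ⌊1476/31^2⌋ = ⌊1476/961⌋ = 1
(the next term ⌊1476/31^3⌋ = 0, terminating the sum). Summing: v_31(1476!) = 47 + 1 = 48.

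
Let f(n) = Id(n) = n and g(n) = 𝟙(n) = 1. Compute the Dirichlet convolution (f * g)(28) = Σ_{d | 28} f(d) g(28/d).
(Id * 𝟙)(28) = 56

Divisors of 28: [1, 2, 4, 7, 14, 28]. For each d | 28:
  d = 1: Id(1) · 𝟙(28/1) = 1 · 1 = 1
  d = 2: Id(2) · 𝟙(28/2) = 2 · 1 = 2
  d = 4: Id(4) · 𝟙(28/4) = 4 · 1 = 4
  d = 7: Id(7) · 𝟙(28/7) = 7 · 1 = 7
  d = 14: Id(14) · 𝟙(28/14) = 14 · 1 = 14
  d = 28: Id(28) · 𝟙(28/28) = 28 · 1 = 28
Summing: (Id * 𝟙)(28) = 1 + 2 + 4 + 7 + 14 + 28 = 56.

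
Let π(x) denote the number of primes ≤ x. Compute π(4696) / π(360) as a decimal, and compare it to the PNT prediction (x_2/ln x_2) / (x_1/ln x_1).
π(4696)/π(360) = 634/72 ≈ 8.8056;  PNT prediction ≈ 9.0817.

π(360) = 72 and π(4696) = 634, so π(4696)/π(360) ≈ 8.8056. The PNT-predicted ratio is (4696/ln(4696)) / (360/ln(360)) ≈ 9.0817. The two agree to within a few percent, as expected.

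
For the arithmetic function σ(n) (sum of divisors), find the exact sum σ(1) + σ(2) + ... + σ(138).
Σ_{n ≤ 138} σ(n) = 15731

Compute σ(n) for each 1 ≤ n ≤ 138: σ(1) = 1, σ(2) = 3, σ(3) = 4, σ(4) = 7, σ(5) = 6, σ(6) = 12, σ(7) = 8, σ(8) = 15, σ(9) = 13, σ(10) = 18, σ(11) = 12, σ(12) = 28, σ(13) = 14, σ(14) = 24, σ(15) = 24, σ(16) = 31, σ(17) = 18, σ(18) = 39, σ(19) = 20, σ(20) = 42, σ(21) = 32, σ(22) = 36, σ(23) = 24, σ(24) = 60, σ(25) = 31, σ(26) = 42, σ(27) = 40, σ(28) = 56, σ(29) = 30, σ(30) = 72, σ(31) = 32, σ(32) = 63, σ(33) = 48, σ(34) = 54, σ(35) = 48, σ(36) = 91, σ(37) = 38, σ(38) = 60, σ(39) = 56, σ(40) = 90, σ(41) = 42, σ(42) = 96, σ(43) = 44, σ(44) = 84, σ(45) = 78, σ(46) = 72, σ(47) = 48, σ(48) = 124, σ(49) = 57, σ(50) = 93, σ(51) = 72, σ(52) = 98, σ(53) = 54, σ(54) = 120, σ(55) = 72, σ(56) = 120, σ(57) = 80, σ(58) = 90, σ(59) = 60, σ(60) = 168, σ(61) = 62, σ(62) = 96, σ(63) = 104, σ(64) = 127, σ(65) = 84, σ(66) = 144, σ(67) = 68, σ(68) = 126, σ(69) = 96, σ(70) = 144, σ(71) = 72, σ(72) = 195, σ(73) = 74, σ(74) = 114, σ(75) = 124, σ(76) = 140, σ(77) = 96, σ(78) = 168, σ(79) = 80, σ(80) = 186, σ(81) = 121, σ(82) = 126, σ(83) = 84, σ(84) = 224, σ(85) = 108, σ(86) = 132, σ(87) = 120, σ(88) = 180, σ(89) = 90, σ(90) = 234, σ(91) = 112, σ(92) = 168, σ(93) = 128, σ(94) = 144, σ(95) = 120, σ(96) = 252, σ(97) = 98, σ(98) = 171, σ(99) = 156, σ(100) = 217, σ(101) = 102, σ(102) = 216, σ(103) = 104, σ(104) = 210, σ(105) = 192, σ(106) = 162, σ(107) = 108, σ(108) = 280, σ(109) = 110, σ(110) = 216, σ(111) = 152, σ(112) = 248, σ(113) = 114, σ(114) = 240, σ(115) = 144, σ(116) = 210, σ(117) = 182, σ(118) = 180, σ(119) = 144, σ(120) = 360, σ(121) = 133, σ(122) = 186, σ(123) = 168, σ(124) = 224, σ(125) = 156, σ(126) = 312, σ(127) = 128, σ(128) = 255, σ(129) = 176, σ(130) = 252, σ(131) = 132, σ(132) = 336, σ(133) = 160, σ(134) = 204, σ(135) = 240, σ(136) = 270, σ(137) = 138, σ(138) = 288. Summing all 138 values: 15731. (Average order: Σ_{n ≤ x} σ(n) ~ (π²/12) x². For x = 138, (π²/12)·138² ≈ 15663.06.)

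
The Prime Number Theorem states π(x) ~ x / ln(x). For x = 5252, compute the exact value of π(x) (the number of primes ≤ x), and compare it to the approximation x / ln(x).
π(5252) = 697;  x/ln(x) ≈ 613.10;  relative error ≈ 12.04%.

Directly count primes up to 5252: π(5252) = 697. The PNT approximation gives 5252/ln(5252) ≈ 5252/8.56636 ≈ 613.10. Relative error (π(x) − x/ln(x)) / π(x) ≈ 12.04%; the approximation is known to undercount slightly (Li(x) is a better estimate).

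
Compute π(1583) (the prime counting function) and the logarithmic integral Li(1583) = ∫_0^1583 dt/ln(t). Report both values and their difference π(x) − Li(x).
π(1583) = 250;  Li(1583) ≈ 259.12;  π(x) − Li(x) ≈ -9.12.

Direct count of primes ≤ 1583 gives π(1583) = 250. Numerical evaluation of the logarithmic integral gives Li(1583) ≈ 259.12. The difference π(x) − Li(x) ≈ -9.12 is typically negative for small/moderate x (Li(x) overestimates), though Littlewood's theorem shows this sign changes infinitely often.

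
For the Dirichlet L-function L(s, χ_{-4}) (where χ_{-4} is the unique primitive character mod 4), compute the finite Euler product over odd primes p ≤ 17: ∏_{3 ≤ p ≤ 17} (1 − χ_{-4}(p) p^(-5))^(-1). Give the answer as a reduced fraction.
∏ = 995046576444811700184375/998883930440647295664128

The odd primes p ≤ 17 are [3, 5, 7, 11, 13, 17]. For each, χ(p) = 1 if p ≡ 1 mod 4, χ(p) = −1 if p ≡ 3 mod 4. Taking (1 − χ(p)/p^5)^(-1) = p^5/(p^5 − χ(p)): (1 − (-1)/3^5)^(-1) · (1 − (1)/5^5)^(-1) · (1 − (-1)/7^5)^(-1) · (1 − (-1)/11^5)^(-1) · (1 − (1)/13^5)^(-1) · (1 − (1)/17^5)^(-1) = 995046576444811700184375/998883930440647295664128.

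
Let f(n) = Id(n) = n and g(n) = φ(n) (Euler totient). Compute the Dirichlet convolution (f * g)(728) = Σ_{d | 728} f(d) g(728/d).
(Id * φ)(728) = 6500

Divisors of 728: [1, 2, 4, 7, 8, 13, 14, 26, 28, 52, 56, 91, 104, 182, 364, 728]. For each d | 728:
  d = 1: Id(1) · φ(728/1) = 1 · 288 = 288
  d = 2: Id(2) · φ(728/2) = 2 · 144 = 288
  d = 4: Id(4) · φ(728/4) = 4 · 72 = 288
  d = 7: Id(7) · φ(728/7) = 7 · 48 = 336
  d = 8: Id(8) · φ(728/8) = 8 · 72 = 576
  d = 13: Id(13) · φ(728/13) = 13 · 24 = 312
  d = 14: Id(14) · φ(728/14) = 14 · 24 = 336
  d = 26: Id(26) · φ(728/26) = 26 · 12 = 312
  d = 28: Id(28) · φ(728/28) = 28 · 12 = 336
  d = 52: Id(52) · φ(728/52) = 52 · 6 = 312
  d = 56: Id(56) · φ(728/56) = 56 · 12 = 672
  d = 91: Id(91) · φ(728/91) = 91 · 4 = 364
  d = 104: Id(104) · φ(728/104) = 104 · 6 = 624
  d = 182: Id(182) · φ(728/182) = 182 · 2 = 364
  d = 364: Id(364) · φ(728/364) = 364 · 1 = 364
  d = 728: Id(728) · φ(728/728) = 728 · 1 = 728
Summing: (Id * φ)(728) = 288 + 288 + 288 + 336 + 576 + 312 + 336 + 312 + 336 + 312 + 672 + 364 + 624 + 364 + 364 + 728 = 6500.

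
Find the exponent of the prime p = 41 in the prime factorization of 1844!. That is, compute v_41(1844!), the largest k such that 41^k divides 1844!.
v_41(1844!) = 45

Legendre's formula: v_p(n!) = Σ_{k ≥ 1} ⌊n / p^k⌋. For p = 41, n = 1844, the terms are:
  ⌊1844/41^1⌋ = ⌊1844/41⌋ = 44
  ⌊1844/41^2⌋ = ⌊1844/1681⌋ = 1
(the next term ⌊1844/41^3⌋ = 0, terminating the sum). Summing: v_41(1844!) = 44 + 1 = 45.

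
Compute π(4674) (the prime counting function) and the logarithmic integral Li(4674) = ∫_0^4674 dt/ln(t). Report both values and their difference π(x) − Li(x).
π(4674) = 632;  Li(4674) ≈ 645.85;  π(x) − Li(x) ≈ -13.85.

Direct count of primes ≤ 4674 gives π(4674) = 632. Numerical evaluation of the logarithmic integral gives Li(4674) ≈ 645.85. The difference π(x) − Li(x) ≈ -13.85 is typically negative for small/moderate x (Li(x) overestimates), though Littlewood's theorem shows this sign changes infinitely often.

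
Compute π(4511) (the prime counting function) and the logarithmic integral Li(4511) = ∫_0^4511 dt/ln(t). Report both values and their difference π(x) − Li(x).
π(4511) = 611;  Li(4511) ≈ 626.52;  π(x) − Li(x) ≈ -15.52.

Direct count of primes ≤ 4511 gives π(4511) = 611. Numerical evaluation of the logarithmic integral gives Li(4511) ≈ 626.52. The difference π(x) − Li(x) ≈ -15.52 is typically negative for small/moderate x (Li(x) overestimates), though Littlewood's theorem shows this sign changes infinitely often.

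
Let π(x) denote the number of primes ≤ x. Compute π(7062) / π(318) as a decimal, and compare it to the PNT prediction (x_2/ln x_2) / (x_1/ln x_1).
π(7062)/π(318) = 907/66 ≈ 13.7424;  PNT prediction ≈ 14.4385.

π(318) = 66 and π(7062) = 907, so π(7062)/π(318) ≈ 13.7424. The PNT-predicted ratio is (7062/ln(7062)) / (318/ln(318)) ≈ 14.4385. The two agree to within a few percent, as expected.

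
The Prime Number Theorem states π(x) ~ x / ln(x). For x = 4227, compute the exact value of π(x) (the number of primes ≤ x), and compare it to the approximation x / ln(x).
π(4227) = 578;  x/ln(x) ≈ 506.27;  relative error ≈ 12.41%.

Directly count primes up to 4227: π(4227) = 578. The PNT approximation gives 4227/ln(4227) ≈ 4227/8.34925 ≈ 506.27. Relative error (π(x) − x/ln(x)) / π(x) ≈ 12.41%; the approximation is known to undercount slightly (Li(x) is a better estimate).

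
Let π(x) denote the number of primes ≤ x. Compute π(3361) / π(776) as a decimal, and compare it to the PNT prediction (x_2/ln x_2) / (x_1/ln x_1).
π(3361)/π(776) = 474/137 ≈ 3.4599;  PNT prediction ≈ 3.5493.

π(776) = 137 and π(3361) = 474, so π(3361)/π(776) ≈ 3.4599. The PNT-predicted ratio is (3361/ln(3361)) / (776/ln(776)) ≈ 3.5493. The two agree to within a few percent, as expected.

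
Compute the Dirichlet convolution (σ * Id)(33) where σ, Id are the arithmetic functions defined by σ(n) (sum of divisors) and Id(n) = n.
(σ * Id)(33) = 161

Divisors of 33: [1, 3, 11, 33]. For each d | 33:
  d = 1: σ(1) · Id(33/1) = 1 · 33 = 33
  d = 3: σ(3) · Id(33/3) = 4 · 11 = 44
  d = 11: σ(11) · Id(33/11) = 12 · 3 = 36
  d = 33: σ(33) · Id(33/33) = 48 · 1 = 48
Summing: (σ * Id)(33) = 33 + 44 + 36 + 48 = 161.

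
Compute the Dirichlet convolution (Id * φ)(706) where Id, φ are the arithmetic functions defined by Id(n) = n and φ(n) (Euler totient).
(Id * φ)(706) = 2115

Divisors of 706: [1, 2, 353, 706]. For each d | 706:
  d = 1: Id(1) · φ(706/1) = 1 · 352 = 352
  d = 2: Id(2) · φ(706/2) = 2 · 352 = 704
  d = 353: Id(353) · φ(706/353) = 353 · 1 = 353
  d = 706: Id(706) · φ(706/706) = 706 · 1 = 706
Summing: (Id * φ)(706) = 352 + 704 + 353 + 706 = 2115.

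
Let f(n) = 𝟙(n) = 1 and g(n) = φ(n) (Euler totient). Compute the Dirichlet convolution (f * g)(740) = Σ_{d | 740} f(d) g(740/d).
(𝟙 * φ)(740) = 740

Divisors of 740: [1, 2, 4, 5, 10, 20, 37, 74, 148, 185, 370, 740]. For each d | 740:
  d = 1: 𝟙(1) · φ(740/1) = 1 · 288 = 288
  d = 2: 𝟙(2) · φ(740/2) = 1 · 144 = 144
  d = 4: 𝟙(4) · φ(740/4) = 1 · 144 = 144
  d = 5: 𝟙(5) · φ(740/5) = 1 · 72 = 72
  d = 10: 𝟙(10) · φ(740/10) = 1 · 36 = 36
  d = 20: 𝟙(20) · φ(740/20) = 1 · 36 = 36
  d = 37: 𝟙(37) · φ(740/37) = 1 · 8 = 8
  d = 74: 𝟙(74) · φ(740/74) = 1 · 4 = 4
  d = 148: 𝟙(148) · φ(740/148) = 1 · 4 = 4
  d = 185: 𝟙(185) · φ(740/185) = 1 · 2 = 2
  d = 370: 𝟙(370) · φ(740/370) = 1 · 1 = 1
  d = 740: 𝟙(740) · φ(740/740) = 1 · 1 = 1
Summing: (𝟙 * φ)(740) = 288 + 144 + 144 + 72 + 36 + 36 + 8 + 4 + 4 + 2 + 1 + 1 = 740.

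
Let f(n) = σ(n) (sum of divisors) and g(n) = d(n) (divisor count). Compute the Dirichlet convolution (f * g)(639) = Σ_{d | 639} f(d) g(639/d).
(σ * d)(639) = 1776

Divisors of 639: [1, 3, 9, 71, 213, 639]. For each d | 639:
  d = 1: σ(1) · d(639/1) = 1 · 6 = 6
  d = 3: σ(3) · d(639/3) = 4 · 4 = 16
  d = 9: σ(9) · d(639/9) = 13 · 2 = 26
  d = 71: σ(71) · d(639/71) = 72 · 3 = 216
  d = 213: σ(213) · d(639/213) = 288 · 2 = 576
  d = 639: σ(639) · d(639/639) = 936 · 1 = 936
Summing: (σ * d)(639) = 6 + 16 + 26 + 216 + 576 + 936 = 1776.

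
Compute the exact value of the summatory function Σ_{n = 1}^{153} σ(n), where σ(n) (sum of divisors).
Σ_{n ≤ 153} σ(n) = 19290

Compute σ(n) for each 1 ≤ n ≤ 153: σ(1) = 1, σ(2) = 3, σ(3) = 4, σ(4) = 7, σ(5) = 6, σ(6) = 12, σ(7) = 8, σ(8) = 15, σ(9) = 13, σ(10) = 18, σ(11) = 12, σ(12) = 28, σ(13) = 14, σ(14) = 24, σ(15) = 24, σ(16) = 31, σ(17) = 18, σ(18) = 39, σ(19) = 20, σ(20) = 42, σ(21) = 32, σ(22) = 36, σ(23) = 24, σ(24) = 60, σ(25) = 31, σ(26) = 42, σ(27) = 40, σ(28) = 56, σ(29) = 30, σ(30) = 72, σ(31) = 32, σ(32) = 63, σ(33) = 48, σ(34) = 54, σ(35) = 48, σ(36) = 91, σ(37) = 38, σ(38) = 60, σ(39) = 56, σ(40) = 90, σ(41) = 42, σ(42) = 96, σ(43) = 44, σ(44) = 84, σ(45) = 78, σ(46) = 72, σ(47) = 48, σ(48) = 124, σ(49) = 57, σ(50) = 93, σ(51) = 72, σ(52) = 98, σ(53) = 54, σ(54) = 120, σ(55) = 72, σ(56) = 120, σ(57) = 80, σ(58) = 90, σ(59) = 60, σ(60) = 168, σ(61) = 62, σ(62) = 96, σ(63) = 104, σ(64) = 127, σ(65) = 84, σ(66) = 144, σ(67) = 68, σ(68) = 126, σ(69) = 96, σ(70) = 144, σ(71) = 72, σ(72) = 195, σ(73) = 74, σ(74) = 114, σ(75) = 124, σ(76) = 140, σ(77) = 96, σ(78) = 168, σ(79) = 80, σ(80) = 186, σ(81) = 121, σ(82) = 126, σ(83) = 84, σ(84) = 224, σ(85) = 108, σ(86) = 132, σ(87) = 120, σ(88) = 180, σ(89) = 90, σ(90) = 234, σ(91) = 112, σ(92) = 168, σ(93) = 128, σ(94) = 144, σ(95) = 120, σ(96) = 252, σ(97) = 98, σ(98) = 171, σ(99) = 156, σ(100) = 217, σ(101) = 102, σ(102) = 216, σ(103) = 104, σ(104) = 210, σ(105) = 192, σ(106) = 162, σ(107) = 108, σ(108) = 280, σ(109) = 110, σ(110) = 216, σ(111) = 152, σ(112) = 248, σ(113) = 114, σ(114) = 240, σ(115) = 144, σ(116) = 210, σ(117) = 182, σ(118) = 180, σ(119) = 144, σ(120) = 360, σ(121) = 133, σ(122) = 186, σ(123) = 168, σ(124) = 224, σ(125) = 156, σ(126) = 312, σ(127) = 128, σ(128) = 255, σ(129) = 176, σ(130) = 252, σ(131) = 132, σ(132) = 336, σ(133) = 160, σ(134) = 204, σ(135) = 240, σ(136) = 270, σ(137) = 138, σ(138) = 288, σ(139) = 140, σ(140) = 336, σ(141) = 192, σ(142) = 216, σ(143) = 168, σ(144) = 403, σ(145) = 180, σ(146) = 222, σ(147) = 228, σ(148) = 266, σ(149) = 150, σ(150) = 372, σ(151) = 152, σ(152) = 300, σ(153) = 234. Summing all 153 values: 19290. (Average order: Σ_{n ≤ x} σ(n) ~ (π²/12) x². For x = 153, (π²/12)·153² ≈ 19253.13.)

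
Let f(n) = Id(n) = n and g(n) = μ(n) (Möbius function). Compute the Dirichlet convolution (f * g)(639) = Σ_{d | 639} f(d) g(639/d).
(Id * μ)(639) = 420

Divisors of 639: [1, 3, 9, 71, 213, 639]. For each d | 639:
  d = 1: Id(1) · μ(639/1) = 1 · 0 = 0
  d = 3: Id(3) · μ(639/3) = 3 · 1 = 3
  d = 9: Id(9) · μ(639/9) = 9 · -1 = -9
  d = 71: Id(71) · μ(639/71) = 71 · 0 = 0
  d = 213: Id(213) · μ(639/213) = 213 · -1 = -213
  d = 639: Id(639) · μ(639/639) = 639 · 1 = 639
Summing: (Id * μ)(639) = 0 + 3 + -9 + 0 + -213 + 639 = 420.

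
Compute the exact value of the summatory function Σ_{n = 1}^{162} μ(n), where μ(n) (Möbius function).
Σ_{n ≤ 162} μ(n) = 1

Compute μ(n) for each 1 ≤ n ≤ 162: μ(1) = 1, μ(2) = -1, μ(3) = -1, μ(4) = 0, μ(5) = -1, μ(6) = 1, μ(7) = -1, μ(8) = 0, μ(9) = 0, μ(10) = 1, μ(11) = -1, μ(12) = 0, μ(13) = -1, μ(14) = 1, μ(15) = 1, μ(16) = 0, μ(17) = -1, μ(18) = 0, μ(19) = -1, μ(20) = 0, μ(21) = 1, μ(22) = 1, μ(23) = -1, μ(24) = 0, μ(25) = 0, μ(26) = 1, μ(27) = 0, μ(28) = 0, μ(29) = -1, μ(30) = -1, μ(31) = -1, μ(32) = 0, μ(33) = 1, μ(34) = 1, μ(35) = 1, μ(36) = 0, μ(37) = -1, μ(38) = 1, μ(39) = 1, μ(40) = 0, μ(41) = -1, μ(42) = -1, μ(43) = -1, μ(44) = 0, μ(45) = 0, μ(46) = 1, μ(47) = -1, μ(48) = 0, μ(49) = 0, μ(50) = 0, μ(51) = 1, μ(52) = 0, μ(53) = -1, μ(54) = 0, μ(55) = 1, μ(56) = 0, μ(57) = 1, μ(58) = 1, μ(59) = -1, μ(60) = 0, μ(61) = -1, μ(62) = 1, μ(63) = 0, μ(64) = 0, μ(65) = 1, μ(66) = -1, μ(67) = -1, μ(68) = 0, μ(69) = 1, μ(70) = -1, μ(71) = -1, μ(72) = 0, μ(73) = -1, μ(74) = 1, μ(75) = 0, μ(76) = 0, μ(77) = 1, μ(78) = -1, μ(79) = -1, μ(80) = 0, μ(81) = 0, μ(82) = 1, μ(83) = -1, μ(84) = 0, μ(85) = 1, μ(86) = 1, μ(87) = 1, μ(88) = 0, μ(89) = -1, μ(90) = 0, μ(91) = 1, μ(92) = 0, μ(93) = 1, μ(94) = 1, μ(95) = 1, μ(96) = 0, μ(97) = -1, μ(98) = 0, μ(99) = 0, μ(100) = 0, μ(101) = -1, μ(102) = -1, μ(103) = -1, μ(104) = 0, μ(105) = -1, μ(106) = 1, μ(107) = -1, μ(108) = 0, μ(109) = -1, μ(110) = -1, μ(111) = 1, μ(112) = 0, μ(113) = -1, μ(114) = -1, μ(115) = 1, μ(116) = 0, μ(117) = 0, μ(118) = 1, μ(119) = 1, μ(120) = 0, μ(121) = 0, μ(122) = 1, μ(123) = 1, μ(124) = 0, μ(125) = 0, μ(126) = 0, μ(127) = -1, μ(128) = 0, μ(129) = 1, μ(130) = -1, μ(131) = -1, μ(132) = 0, μ(133) = 1, μ(134) = 1, μ(135) = 0, μ(136) = 0, μ(137) = -1, μ(138) = -1, μ(139) = -1, μ(140) = 0, μ(141) = 1, μ(142) = 1, μ(143) = 1, μ(144) = 0, μ(145) = 1, μ(146) = 1, μ(147) = 0, μ(148) = 0, μ(149) = -1, μ(150) = 0, μ(151) = -1, μ(152) = 0, μ(153) = 0, μ(154) = -1, μ(155) = 1, μ(156) = 0, μ(157) = -1, μ(158) = 1, μ(159) = 1, μ(160) = 0, μ(161) = 1, μ(162) = 0. Summing all 162 values: 1. (Mertens function M(x) = Σ_{n ≤ x} μ(n); on average M(x) should be small (PNT ⟺ M(x) = o(x)).)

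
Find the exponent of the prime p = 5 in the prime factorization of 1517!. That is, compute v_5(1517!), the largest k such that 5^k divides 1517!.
v_5(1517!) = 377

Legendre's formula: v_p(n!) = Σ_{k ≥ 1} ⌊n / p^k⌋. For p = 5, n = 1517, the terms are:
  ⌊1517/5^1⌋ = ⌊1517/5⌋ = 303
  ⌊1517/5^2⌋ = ⌊1517/25⌋ = 60
  ⌊1517/5^3⌋ = ⌊1517/125⌋ = 12
  ⌊1517/5^4⌋ = ⌊1517/625⌋ = 2
(the next term ⌊1517/5^5⌋ = 0, terminating the sum). Summing: v_5(1517!) = 303 + 60 + 12 + 2 = 377.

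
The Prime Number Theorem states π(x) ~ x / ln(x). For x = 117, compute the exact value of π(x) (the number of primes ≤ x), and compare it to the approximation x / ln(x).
π(117) = 30;  x/ln(x) ≈ 24.57;  relative error ≈ 18.10%.

Directly count primes up to 117: π(117) = 30. The PNT approximation gives 117/ln(117) ≈ 117/4.76217 ≈ 24.57. Relative error (π(x) − x/ln(x)) / π(x) ≈ 18.10%; the approximation is known to undercount slightly (Li(x) is a better estimate).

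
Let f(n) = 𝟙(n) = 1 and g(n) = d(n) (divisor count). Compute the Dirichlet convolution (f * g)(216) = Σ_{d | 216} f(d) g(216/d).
(𝟙 * d)(216) = 100

Divisors of 216: [1, 2, 3, 4, 6, 8, 9, 12, 18, 24, 27, 36, 54, 72, 108, 216]. For each d | 216:
  d = 1: 𝟙(1) · d(216/1) = 1 · 16 = 16
  d = 2: 𝟙(2) · d(216/2) = 1 · 12 = 12
  d = 3: 𝟙(3) · d(216/3) = 1 · 12 = 12
  d = 4: 𝟙(4) · d(216/4) = 1 · 8 = 8
  d = 6: 𝟙(6) · d(216/6) = 1 · 9 = 9
  d = 8: 𝟙(8) · d(216/8) = 1 · 4 = 4
  d = 9: 𝟙(9) · d(216/9) = 1 · 8 = 8
  d = 12: 𝟙(12) · d(216/12) = 1 · 6 = 6
  d = 18: 𝟙(18) · d(216/18) = 1 · 6 = 6
  d = 24: 𝟙(24) · d(216/24) = 1 · 3 = 3
  d = 27: 𝟙(27) · d(216/27) = 1 · 4 = 4
  d = 36: 𝟙(36) · d(216/36) = 1 · 4 = 4
  d = 54: 𝟙(54) · d(216/54) = 1 · 3 = 3
  d = 72: 𝟙(72) · d(216/72) = 1 · 2 = 2
  d = 108: 𝟙(108) · d(216/108) = 1 · 2 = 2
  d = 216: 𝟙(216) · d(216/216) = 1 · 1 = 1
Summing: (𝟙 * d)(216) = 16 + 12 + 12 + 8 + 9 + 4 + 8 + 6 + 6 + 3 + 4 + 4 + 3 + 2 + 2 + 1 = 100.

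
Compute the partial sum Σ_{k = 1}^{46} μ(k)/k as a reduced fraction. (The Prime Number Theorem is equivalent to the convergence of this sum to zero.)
Σ μ(k)/k = 10026981687881/13082761331670030

Values of μ(k) for 1 ≤ k ≤ 46: μ(1) = 1, μ(2) = -1, μ(3) = -1, μ(5) = -1, μ(6) = 1, μ(7) = -1, μ(10) = 1, μ(11) = -1, μ(13) = -1, μ(14) = 1, μ(15) = 1, μ(17) = -1, μ(19) = -1, μ(21) = 1, μ(22) = 1, μ(23) = -1, μ(26) = 1, μ(29) = -1, μ(30) = -1, μ(31) = -1, μ(33) = 1, μ(34) = 1, μ(35) = 1, μ(37) = -1, μ(38) = 1, μ(39) = 1, μ(41) = -1, μ(42) = -1, μ(43) = -1, μ(46) = 1, with μ = 0 on non-squarefree integers. Summing μ(k)/k for k where μ(k) ≠ 0 gives 10026981687881/13082761331670030 ≈ 0.0008. (PNT ⟺ this sum → 0 as n → ∞.)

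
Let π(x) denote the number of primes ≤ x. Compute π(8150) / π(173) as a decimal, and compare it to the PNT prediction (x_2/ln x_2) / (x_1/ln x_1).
π(8150)/π(173) = 1023/40 ≈ 25.5750;  PNT prediction ≈ 26.9572.

π(173) = 40 and π(8150) = 1023, so π(8150)/π(173) ≈ 25.5750. The PNT-predicted ratio is (8150/ln(8150)) / (173/ln(173)) ≈ 26.9572. The two agree to within a few percent, as expected.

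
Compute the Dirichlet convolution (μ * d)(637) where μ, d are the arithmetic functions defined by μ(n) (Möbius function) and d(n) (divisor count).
(μ * d)(637) = 1

Divisors of 637: [1, 7, 13, 49, 91, 637]. For each d | 637:
  d = 1: μ(1) · d(637/1) = 1 · 6 = 6
  d = 7: μ(7) · d(637/7) = -1 · 4 = -4
  d = 13: μ(13) · d(637/13) = -1 · 3 = -3
  d = 49: μ(49) · d(637/49) = 0 · 2 = 0
  d = 91: μ(91) · d(637/91) = 1 · 2 = 2
  d = 637: μ(637) · d(637/637) = 0 · 1 = 0
Summing: (μ * d)(637) = 6 + -4 + -3 + 0 + 2 + 0 = 1.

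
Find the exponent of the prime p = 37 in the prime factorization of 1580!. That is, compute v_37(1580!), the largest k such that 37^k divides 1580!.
v_37(1580!) = 43

Legendre's formula: v_p(n!) = Σ_{k ≥ 1} ⌊n / p^k⌋. For p = 37, n = 1580, the terms are:
  ⌊1580/37^1⌋ = ⌊1580/37⌋ = 42
  ⌊1580/37^2⌋ = ⌊1580/1369⌋ = 1
(the next term ⌊1580/37^3⌋ = 0, terminating the sum). Summing: v_37(1580!) = 42 + 1 = 43.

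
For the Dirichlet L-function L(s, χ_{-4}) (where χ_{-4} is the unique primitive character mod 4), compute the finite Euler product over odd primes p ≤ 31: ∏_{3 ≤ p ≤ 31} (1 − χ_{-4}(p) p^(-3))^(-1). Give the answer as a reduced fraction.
∏ = 16829566118167783909225/17369167366519535960064

The odd primes p ≤ 31 are [3, 5, 7, 11, 13, 17, 19, 23, 29, 31]. For each, χ(p) = 1 if p ≡ 1 mod 4, χ(p) = −1 if p ≡ 3 mod 4. Taking (1 − χ(p)/p^3)^(-1) = p^3/(p^3 − χ(p)): (1 − (-1)/3^3)^(-1) · (1 − (1)/5^3)^(-1) · (1 − (-1)/7^3)^(-1) · (1 − (-1)/11^3)^(-1) · (1 − (1)/13^3)^(-1) · (1 − (1)/17^3)^(-1) · (1 − (-1)/19^3)^(-1) · (1 − (-1)/23^3)^(-1) · (1 − (1)/29^3)^(-1) · (1 − (-1)/31^3)^(-1) = 16829566118167783909225/17369167366519535960064.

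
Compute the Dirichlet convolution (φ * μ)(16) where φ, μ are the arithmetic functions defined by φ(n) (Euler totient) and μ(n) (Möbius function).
(φ * μ)(16) = 4

Divisors of 16: [1, 2, 4, 8, 16]. For each d | 16:
  d = 1: φ(1) · μ(16/1) = 1 · 0 = 0
  d = 2: φ(2) · μ(16/2) = 1 · 0 = 0
  d = 4: φ(4) · μ(16/4) = 2 · 0 = 0
  d = 8: φ(8) · μ(16/8) = 4 · -1 = -4
  d = 16: φ(16) · μ(16/16) = 8 · 1 = 8
Summing: (φ * μ)(16) = 0 + 0 + 0 + -4 + 8 = 4.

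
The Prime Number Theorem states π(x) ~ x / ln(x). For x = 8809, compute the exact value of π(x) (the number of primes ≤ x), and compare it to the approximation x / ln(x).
π(8809) = 1097;  x/ln(x) ≈ 969.78;  relative error ≈ 11.60%.

Directly count primes up to 8809: π(8809) = 1097. The PNT approximation gives 8809/ln(8809) ≈ 8809/9.08353 ≈ 969.78. Relative error (π(x) − x/ln(x)) / π(x) ≈ 11.60%; the approximation is known to undercount slightly (Li(x) is a better estimate).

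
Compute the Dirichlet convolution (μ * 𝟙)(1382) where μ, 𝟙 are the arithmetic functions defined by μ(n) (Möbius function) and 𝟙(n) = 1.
(μ * 𝟙)(1382) = 0

Divisors of 1382: [1, 2, 691, 1382]. For each d | 1382:
  d = 1: μ(1) · 𝟙(1382/1) = 1 · 1 = 1
  d = 2: μ(2) · 𝟙(1382/2) = -1 · 1 = -1
  d = 691: μ(691) · 𝟙(1382/691) = -1 · 1 = -1
  d = 1382: μ(1382) · 𝟙(1382/1382) = 1 · 1 = 1
Summing: (μ * 𝟙)(1382) = 1 + -1 + -1 + 1 = 0.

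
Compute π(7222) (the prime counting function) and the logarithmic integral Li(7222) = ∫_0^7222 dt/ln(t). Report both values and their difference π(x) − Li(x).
π(7222) = 923;  Li(7222) ≈ 939.36;  π(x) − Li(x) ≈ -16.36.

Direct count of primes ≤ 7222 gives π(7222) = 923. Numerical evaluation of the logarithmic integral gives Li(7222) ≈ 939.36. The difference π(x) − Li(x) ≈ -16.36 is typically negative for small/moderate x (Li(x) overestimates), though Littlewood's theorem shows this sign changes infinitely often.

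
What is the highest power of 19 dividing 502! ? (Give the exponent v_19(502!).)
v_19(502!) = 27

Legendre's formula: v_p(n!) = Σ_{k ≥ 1} ⌊n / p^k⌋. For p = 19, n = 502, the terms are:
  ⌊502/19^1⌋ = ⌊502/19⌋ = 26
  ⌊502/19^2⌋ = ⌊502/361⌋ = 1
(the next term ⌊502/19^3⌋ = 0, terminating the sum). Summing: v_19(502!) = 26 + 1 = 27.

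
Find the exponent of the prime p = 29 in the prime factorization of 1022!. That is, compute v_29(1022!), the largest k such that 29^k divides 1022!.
v_29(1022!) = 36

Legendre's formula: v_p(n!) = Σ_{k ≥ 1} ⌊n / p^k⌋. For p = 29, n = 1022, the terms are:
  ⌊1022/29^1⌋ = ⌊1022/29⌋ = 35
  ⌊1022/29^2⌋ = ⌊1022/841⌋ = 1
(the next term ⌊1022/29^3⌋ = 0, terminating the sum). Summing: v_29(1022!) = 35 + 1 = 36.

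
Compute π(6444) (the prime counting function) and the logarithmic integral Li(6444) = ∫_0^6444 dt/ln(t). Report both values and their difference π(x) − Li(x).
π(6444) = 836;  Li(6444) ≈ 851.24;  π(x) − Li(x) ≈ -15.24.

Direct count of primes ≤ 6444 gives π(6444) = 836. Numerical evaluation of the logarithmic integral gives Li(6444) ≈ 851.24. The difference π(x) − Li(x) ≈ -15.24 is typically negative for small/moderate x (Li(x) overestimates), though Littlewood's theorem shows this sign changes infinitely often.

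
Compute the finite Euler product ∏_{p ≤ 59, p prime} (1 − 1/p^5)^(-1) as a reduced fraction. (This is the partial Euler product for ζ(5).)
∏ = 9783623293724966042755527767857913576946767245571173033197003580720982191908567341/9435202489615342986287959538462812822601440308319131731232692023968655443618693120

The primes p ≤ 59 are [2, 3, 5, 7, 11, 13, 17, 19, 23, 29, 31, 37, 41, 43, 47, 53, 59]. For each prime, (1 − 1/p^5)^(-1) = p^5 / (p^5 − 1). The product is (1 − 1/2^5)^(-1), (1 − 1/3^5)^(-1), (1 − 1/5^5)^(-1), (1 − 1/7^5)^(-1), (1 − 1/11^5)^(-1), (1 − 1/13^5)^(-1), (1 − 1/17^5)^(-1), (1 − 1/19^5)^(-1), (1 − 1/23^5)^(-1), (1 − 1/29^5)^(-1), (1 − 1/31^5)^(-1), (1 − 1/37^5)^(-1), (1 − 1/41^5)^(-1), (1 − 1/43^5)^(-1), (1 − 1/47^5)^(-1), (1 − 1/53^5)^(-1), (1 − 1/59^5)^(-1) = ∏ p^5 / (p^5 − 1) = 9783623293724966042755527767857913576946767245571173033197003580720982191908567341/9435202489615342986287959538462812822601440308319131731232692023968655443618693120.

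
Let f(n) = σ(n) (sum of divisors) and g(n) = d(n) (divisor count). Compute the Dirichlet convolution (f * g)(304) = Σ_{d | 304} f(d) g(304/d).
(σ * d)(304) = 2178

Divisors of 304: [1, 2, 4, 8, 16, 19, 38, 76, 152, 304]. For each d | 304:
  d = 1: σ(1) · d(304/1) = 1 · 10 = 10
  d = 2: σ(2) · d(304/2) = 3 · 8 = 24
  d = 4: σ(4) · d(304/4) = 7 · 6 = 42
  d = 8: σ(8) · d(304/8) = 15 · 4 = 60
  d = 16: σ(16) · d(304/16) = 31 · 2 = 62
  d = 19: σ(19) · d(304/19) = 20 · 5 = 100
  d = 38: σ(38) · d(304/38) = 60 · 4 = 240
  d = 76: σ(76) · d(304/76) = 140 · 3 = 420
  d = 152: σ(152) · d(304/152) = 300 · 2 = 600
  d = 304: σ(304) · d(304/304) = 620 · 1 = 620
Summing: (σ * d)(304) = 10 + 24 + 42 + 60 + 62 + 100 + 240 + 420 + 600 + 620 = 2178.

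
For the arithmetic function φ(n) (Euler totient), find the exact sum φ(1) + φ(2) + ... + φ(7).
Σ_{n ≤ 7} φ(n) = 18

Compute φ(n) for each 1 ≤ n ≤ 7: φ(1) = 1, φ(2) = 1, φ(3) = 2, φ(4) = 2, φ(5) = 4, φ(6) = 2, φ(7) = 6. Summing all 7 values: 18. (Average order: Σ_{n ≤ x} φ(n) ~ (3/π²) x². For x = 7, (3/π²)·7² ≈ 14.89.)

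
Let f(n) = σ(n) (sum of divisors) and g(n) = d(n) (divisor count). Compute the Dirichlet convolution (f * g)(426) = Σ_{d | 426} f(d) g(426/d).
(σ * d)(426) = 2220

Divisors of 426: [1, 2, 3, 6, 71, 142, 213, 426]. For each d | 426:
  d = 1: σ(1) · d(426/1) = 1 · 8 = 8
  d = 2: σ(2) · d(426/2) = 3 · 4 = 12
  d = 3: σ(3) · d(426/3) = 4 · 4 = 16
  d = 6: σ(6) · d(426/6) = 12 · 2 = 24
  d = 71: σ(71) · d(426/71) = 72 · 4 = 288
  d = 142: σ(142) · d(426/142) = 216 · 2 = 432
  d = 213: σ(213) · d(426/213) = 288 · 2 = 576
  d = 426: σ(426) · d(426/426) = 864 · 1 = 864
Summing: (σ * d)(426) = 8 + 12 + 16 + 24 + 288 + 432 + 576 + 864 = 2220.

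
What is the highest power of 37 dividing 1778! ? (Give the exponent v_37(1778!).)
v_37(1778!) = 49

Legendre's formula: v_p(n!) = Σ_{k ≥ 1} ⌊n / p^k⌋. For p = 37, n = 1778, the terms are:
  ⌊1778/37^1⌋ = ⌊1778/37⌋ = 48
  ⌊1778/37^2⌋ = ⌊1778/1369⌋ = 1
(the next term ⌊1778/37^3⌋ = 0, terminating the sum). Summing: v_37(1778!) = 48 + 1 = 49.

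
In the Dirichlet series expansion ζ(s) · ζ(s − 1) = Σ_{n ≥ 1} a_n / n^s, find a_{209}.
σ(209) = 240

In the product (Σ m^0/m^s)(Σ k / k^s) = Σ (Σ_{d | n} d) / n^s, the coefficient of 1/n^s is σ(n) = Σ_{d | n} d. For n = 209, divisors are [1, 11, 19, 209]; summing: σ(209) = 240.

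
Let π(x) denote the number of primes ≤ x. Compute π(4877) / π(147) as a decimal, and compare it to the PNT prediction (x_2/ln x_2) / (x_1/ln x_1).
π(4877)/π(147) = 653/34 ≈ 19.2059;  PNT prediction ≈ 19.4962.

π(147) = 34 and π(4877) = 653, so π(4877)/π(147) ≈ 19.2059. The PNT-predicted ratio is (4877/ln(4877)) / (147/ln(147)) ≈ 19.4962. The two agree to within a few percent, as expected.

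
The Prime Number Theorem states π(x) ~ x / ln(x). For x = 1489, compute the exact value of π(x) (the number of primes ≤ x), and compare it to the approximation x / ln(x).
π(1489) = 237;  x/ln(x) ≈ 203.81;  relative error ≈ 14.00%.

Directly count primes up to 1489: π(1489) = 237. The PNT approximation gives 1489/ln(1489) ≈ 1489/7.30586 ≈ 203.81. Relative error (π(x) − x/ln(x)) / π(x) ≈ 14.00%; the approximation is known to undercount slightly (Li(x) is a better estimate).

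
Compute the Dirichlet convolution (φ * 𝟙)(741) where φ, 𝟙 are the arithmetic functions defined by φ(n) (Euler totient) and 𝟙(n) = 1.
(φ * 𝟙)(741) = 741

Divisors of 741: [1, 3, 13, 19, 39, 57, 247, 741]. For each d | 741:
  d = 1: φ(1) · 𝟙(741/1) = 1 · 1 = 1
  d = 3: φ(3) · 𝟙(741/3) = 2 · 1 = 2
  d = 13: φ(13) · 𝟙(741/13) = 12 · 1 = 12
  d = 19: φ(19) · 𝟙(741/19) = 18 · 1 = 18
  d = 39: φ(39) · 𝟙(741/39) = 24 · 1 = 24
  d = 57: φ(57) · 𝟙(741/57) = 36 · 1 = 36
  d = 247: φ(247) · 𝟙(741/247) = 216 · 1 = 216
  d = 741: φ(741) · 𝟙(741/741) = 432 · 1 = 432
Summing: (φ * 𝟙)(741) = 1 + 2 + 12 + 18 + 24 + 36 + 216 + 432 = 741.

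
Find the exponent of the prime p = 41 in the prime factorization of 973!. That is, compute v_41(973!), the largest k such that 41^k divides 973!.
v_41(973!) = 23

Legendre's formula: v_p(n!) = Σ_{k ≥ 1} ⌊n / p^k⌋. For p = 41, n = 973, the terms are:
  ⌊973/41^1⌋ = ⌊973/41⌋ = 23
(the next term ⌊973/41^2⌋ = 0, terminating the sum). Summing: v_41(973!) = 23 = 23.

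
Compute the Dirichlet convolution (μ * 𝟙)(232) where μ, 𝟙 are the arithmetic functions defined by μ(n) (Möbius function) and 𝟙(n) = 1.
(μ * 𝟙)(232) = 0

Divisors of 232: [1, 2, 4, 8, 29, 58, 116, 232]. For each d | 232:
  d = 1: μ(1) · 𝟙(232/1) = 1 · 1 = 1
  d = 2: μ(2) · 𝟙(232/2) = -1 · 1 = -1
  d = 4: μ(4) · 𝟙(232/4) = 0 · 1 = 0
  d = 8: μ(8) · 𝟙(232/8) = 0 · 1 = 0
  d = 29: μ(29) · 𝟙(232/29) = -1 · 1 = -1
  d = 58: μ(58) · 𝟙(232/58) = 1 · 1 = 1
  d = 116: μ(116) · 𝟙(232/116) = 0 · 1 = 0
  d = 232: μ(232) · 𝟙(232/232) = 0 · 1 = 0
Summing: (μ * 𝟙)(232) = 1 + -1 + 0 + 0 + -1 + 1 + 0 + 0 = 0.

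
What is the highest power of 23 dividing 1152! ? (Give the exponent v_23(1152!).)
v_23(1152!) = 52

Legendre's formula: v_p(n!) = Σ_{k ≥ 1} ⌊n / p^k⌋. For p = 23, n = 1152, the terms are:
  ⌊1152/23^1⌋ = ⌊1152/23⌋ = 50
  ⌊1152/23^2⌋ = ⌊1152/529⌋ = 2
(the next term ⌊1152/23^3⌋ = 0, terminating the sum). Summing: v_23(1152!) = 50 + 2 = 52.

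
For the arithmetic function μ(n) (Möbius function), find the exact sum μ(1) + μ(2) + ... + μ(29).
Σ_{n ≤ 29} μ(n) = -2

Compute μ(n) for each 1 ≤ n ≤ 29: μ(1) = 1, μ(2) = -1, μ(3) = -1, μ(4) = 0, μ(5) = -1, μ(6) = 1, μ(7) = -1, μ(8) = 0, μ(9) = 0, μ(10) = 1, μ(11) = -1, μ(12) = 0, μ(13) = -1, μ(14) = 1, μ(15) = 1, μ(16) = 0, μ(17) = -1, μ(18) = 0, μ(19) = -1, μ(20) = 0, μ(21) = 1, μ(22) = 1, μ(23) = -1, μ(24) = 0, μ(25) = 0, μ(26) = 1, μ(27) = 0, μ(28) = 0, μ(29) = -1. Summing all 29 values: -2. (Mertens function M(x) = Σ_{n ≤ x} μ(n); on average M(x) should be small (PNT ⟺ M(x) = o(x)).)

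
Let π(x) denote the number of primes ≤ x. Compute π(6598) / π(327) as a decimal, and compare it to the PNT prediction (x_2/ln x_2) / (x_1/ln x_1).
π(6598)/π(327) = 852/66 ≈ 12.9091;  PNT prediction ≈ 13.2840.

π(327) = 66 and π(6598) = 852, so π(6598)/π(327) ≈ 12.9091. The PNT-predicted ratio is (6598/ln(6598)) / (327/ln(327)) ≈ 13.2840. The two agree to within a few percent, as expected.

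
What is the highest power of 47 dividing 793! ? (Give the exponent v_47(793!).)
v_47(793!) = 16

Legendre's formula: v_p(n!) = Σ_{k ≥ 1} ⌊n / p^k⌋. For p = 47, n = 793, the terms are:
  ⌊793/47^1⌋ = ⌊793/47⌋ = 16
(the next term ⌊793/47^2⌋ = 0, terminating the sum). Summing: v_47(793!) = 16 = 16.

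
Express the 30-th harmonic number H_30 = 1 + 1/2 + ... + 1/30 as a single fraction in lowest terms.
H_30 = 9304682830147/2329089562800

Direct summation: H_30 = 1 + 1/2 + ... + 1/30. The least common denominator is lcm(1, ..., 30) = 2329089562800; over this denominator the numerator is 2329089562800 + 1164544781400 + 776363187600 + 582272390700 + 465817912560 + 388181593800 + 332727080400 + 291136195350 + 258787729200 + 232908956280 + 211735414800 + 194090796900 + 179160735600 + 166363540200 + 155272637520 + 145568097675 + 137005268400 + 129393864600 + 122583661200 + 116454478140 + 110909026800 + 105867707400 + 101264763600 + 97045398450 + 93163582512 + 89580367800 + 86262576400 + 83181770100 + 80313433200 + 77636318760 = 9304682830147, so H_30 = 9304682830147/2329089562800 (already in lowest terms) ≈ 3.99499. (The PNT-adjacent estimate ln(30) + γ ≈ 3.97841 matches within O(1/n).)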